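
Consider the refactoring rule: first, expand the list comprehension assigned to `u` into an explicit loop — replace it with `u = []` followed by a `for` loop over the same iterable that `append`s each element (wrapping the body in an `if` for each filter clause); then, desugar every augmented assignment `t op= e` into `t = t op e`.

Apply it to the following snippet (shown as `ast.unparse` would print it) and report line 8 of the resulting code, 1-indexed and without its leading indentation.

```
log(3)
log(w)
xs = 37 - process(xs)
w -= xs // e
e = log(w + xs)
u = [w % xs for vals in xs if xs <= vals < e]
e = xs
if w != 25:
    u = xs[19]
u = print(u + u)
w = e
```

if xs <= vals < e:

Transformed code:
log(3)
log(w)
xs = 37 - process(xs)
w = w - xs // e
e = log(w + xs)
u = []
for vals in xs:
    if xs <= vals < e:
        u.append(w % xs)
e = xs
if w != 25:
    u = xs[19]
u = print(u + u)
w = e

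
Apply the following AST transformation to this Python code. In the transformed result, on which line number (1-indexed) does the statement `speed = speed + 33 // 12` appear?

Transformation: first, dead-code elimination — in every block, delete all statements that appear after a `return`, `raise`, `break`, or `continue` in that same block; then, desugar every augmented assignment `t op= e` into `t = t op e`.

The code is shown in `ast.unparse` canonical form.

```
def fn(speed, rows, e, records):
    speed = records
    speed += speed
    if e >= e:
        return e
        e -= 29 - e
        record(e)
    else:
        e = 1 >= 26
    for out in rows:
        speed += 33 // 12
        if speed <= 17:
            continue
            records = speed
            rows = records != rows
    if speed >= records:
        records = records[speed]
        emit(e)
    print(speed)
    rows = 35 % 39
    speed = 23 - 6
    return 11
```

9

Transformed code:
def fn(speed, rows, e, records):
    speed = records
    speed = speed + speed
    if e >= e:
        return e
    else:
        e = 1 >= 26
    for out in rows:
        speed = speed + 33 // 12
        if speed <= 17:
            continue
    if speed >= records:
        records = records[speed]
        emit(e)
    print(speed)
    rows = 35 % 39
    speed = 23 - 6
    return 11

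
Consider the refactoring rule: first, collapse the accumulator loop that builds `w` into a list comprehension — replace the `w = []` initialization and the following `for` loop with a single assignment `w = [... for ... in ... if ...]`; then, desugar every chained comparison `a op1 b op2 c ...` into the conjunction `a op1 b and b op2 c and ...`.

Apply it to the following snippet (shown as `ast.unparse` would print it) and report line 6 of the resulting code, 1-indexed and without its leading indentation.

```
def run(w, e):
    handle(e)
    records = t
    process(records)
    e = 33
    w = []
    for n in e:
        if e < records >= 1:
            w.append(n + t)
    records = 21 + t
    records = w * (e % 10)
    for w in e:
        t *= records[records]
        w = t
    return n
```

Transformed code:
def run(w, e):
    handle(e)
    records = t
    process(records)
    e = 33
    w = [n + t for n in e if e < records and records >= 1]
    records = 21 + t
    records = w * (e % 10)
    for w in e:
        t *= records[records]
        w = t
    return n

w = [n + t for n in e if e < records and records >= 1]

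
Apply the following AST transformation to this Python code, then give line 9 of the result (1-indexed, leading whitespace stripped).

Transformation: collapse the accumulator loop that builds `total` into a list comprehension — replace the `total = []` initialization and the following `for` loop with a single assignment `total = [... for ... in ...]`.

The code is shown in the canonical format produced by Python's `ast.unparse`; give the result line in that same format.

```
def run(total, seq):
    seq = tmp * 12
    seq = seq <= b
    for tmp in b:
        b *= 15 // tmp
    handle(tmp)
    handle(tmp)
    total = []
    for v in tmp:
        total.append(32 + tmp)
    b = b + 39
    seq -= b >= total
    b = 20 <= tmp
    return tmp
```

b = b + 39

Transformed code:
def run(total, seq):
    seq = tmp * 12
    seq = seq <= b
    for tmp in b:
        b *= 15 // tmp
    handle(tmp)
    handle(tmp)
    total = [32 + tmp for v in tmp]
    b = b + 39
    seq -= b >= total
    b = 20 <= tmp
    return tmp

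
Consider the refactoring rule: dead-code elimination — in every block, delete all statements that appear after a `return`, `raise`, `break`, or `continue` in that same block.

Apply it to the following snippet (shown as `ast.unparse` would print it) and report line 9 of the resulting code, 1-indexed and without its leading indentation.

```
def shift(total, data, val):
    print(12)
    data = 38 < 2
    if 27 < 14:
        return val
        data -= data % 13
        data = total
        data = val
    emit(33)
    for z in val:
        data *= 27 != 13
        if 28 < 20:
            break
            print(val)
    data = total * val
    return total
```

Transformed code:
def shift(total, data, val):
    print(12)
    data = 38 < 2
    if 27 < 14:
        return val
    emit(33)
    for z in val:
        data *= 27 != 13
        if 28 < 20:
            break
    data = total * val
    return total

if 28 < 20:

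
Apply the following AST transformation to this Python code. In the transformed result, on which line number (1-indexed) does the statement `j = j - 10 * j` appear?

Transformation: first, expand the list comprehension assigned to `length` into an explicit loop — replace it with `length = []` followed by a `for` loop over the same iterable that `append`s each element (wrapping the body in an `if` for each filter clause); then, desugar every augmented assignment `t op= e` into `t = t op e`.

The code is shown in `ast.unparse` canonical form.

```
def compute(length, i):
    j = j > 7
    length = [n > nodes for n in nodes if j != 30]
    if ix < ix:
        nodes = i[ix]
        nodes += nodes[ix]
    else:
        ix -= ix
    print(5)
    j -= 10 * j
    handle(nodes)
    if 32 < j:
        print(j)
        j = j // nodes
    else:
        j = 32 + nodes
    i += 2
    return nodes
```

13

Transformed code:
def compute(length, i):
    j = j > 7
    length = []
    for n in nodes:
        if j != 30:
            length.append(n > nodes)
    if ix < ix:
        nodes = i[ix]
        nodes = nodes + nodes[ix]
    else:
        ix = ix - ix
    print(5)
    j = j - 10 * j
    handle(nodes)
    if 32 < j:
        print(j)
        j = j // nodes
    else:
        j = 32 + nodes
    i = i + 2
    return nodes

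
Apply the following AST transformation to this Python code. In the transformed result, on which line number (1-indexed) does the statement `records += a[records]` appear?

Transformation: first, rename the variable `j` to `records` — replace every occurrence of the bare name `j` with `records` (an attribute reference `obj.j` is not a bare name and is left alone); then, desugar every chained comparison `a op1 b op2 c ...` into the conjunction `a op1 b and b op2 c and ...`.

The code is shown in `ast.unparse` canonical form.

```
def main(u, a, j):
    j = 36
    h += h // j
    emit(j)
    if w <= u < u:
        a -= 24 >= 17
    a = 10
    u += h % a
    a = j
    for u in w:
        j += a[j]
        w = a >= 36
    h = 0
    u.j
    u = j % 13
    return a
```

Transformed code:
def main(u, a, records):
    records = 36
    h += h // records
    emit(records)
    if w <= u and u < u:
        a -= 24 >= 17
    a = 10
    u += h % a
    a = records
    for u in w:
        records += a[records]
        w = a >= 36
    h = 0
    u.j
    u = records % 13
    return a

11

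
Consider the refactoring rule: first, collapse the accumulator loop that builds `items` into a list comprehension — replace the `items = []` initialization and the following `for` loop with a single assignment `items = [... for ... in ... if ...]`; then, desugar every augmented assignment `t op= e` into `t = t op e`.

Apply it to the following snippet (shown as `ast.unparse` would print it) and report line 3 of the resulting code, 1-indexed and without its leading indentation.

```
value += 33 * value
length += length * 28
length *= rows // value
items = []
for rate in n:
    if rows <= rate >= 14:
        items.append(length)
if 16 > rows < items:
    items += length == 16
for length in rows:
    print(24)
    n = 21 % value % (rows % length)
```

length = length * (rows // value)

Transformed code:
value = value + 33 * value
length = length + length * 28
length = length * (rows // value)
items = [length for rate in n if rows <= rate >= 14]
if 16 > rows < items:
    items = items + (length == 16)
for length in rows:
    print(24)
    n = 21 % value % (rows % length)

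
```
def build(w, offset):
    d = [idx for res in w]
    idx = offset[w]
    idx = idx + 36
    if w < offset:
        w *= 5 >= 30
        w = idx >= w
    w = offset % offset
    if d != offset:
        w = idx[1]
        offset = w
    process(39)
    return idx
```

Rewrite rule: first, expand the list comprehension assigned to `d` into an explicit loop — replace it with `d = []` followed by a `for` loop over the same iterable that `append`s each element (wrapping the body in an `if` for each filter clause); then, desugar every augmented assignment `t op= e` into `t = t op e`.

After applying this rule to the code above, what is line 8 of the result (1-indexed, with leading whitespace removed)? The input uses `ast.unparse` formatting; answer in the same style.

w = w * (5 >= 30)

Transformed code:
def build(w, offset):
    d = []
    for res in w:
        d.append(idx)
    idx = offset[w]
    idx = idx + 36
    if w < offset:
        w = w * (5 >= 30)
        w = idx >= w
    w = offset % offset
    if d != offset:
        w = idx[1]
        offset = w
    process(39)
    return idx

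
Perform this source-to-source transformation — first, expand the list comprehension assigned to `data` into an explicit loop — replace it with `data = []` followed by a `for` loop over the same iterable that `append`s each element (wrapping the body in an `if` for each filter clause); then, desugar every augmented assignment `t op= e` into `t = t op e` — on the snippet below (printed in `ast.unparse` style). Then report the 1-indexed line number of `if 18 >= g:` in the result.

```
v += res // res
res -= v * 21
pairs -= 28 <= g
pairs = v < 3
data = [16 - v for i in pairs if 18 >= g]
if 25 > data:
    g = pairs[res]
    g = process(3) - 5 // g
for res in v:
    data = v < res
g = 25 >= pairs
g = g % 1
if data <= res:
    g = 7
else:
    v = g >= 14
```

7

Transformed code:
v = v + res // res
res = res - v * 21
pairs = pairs - (28 <= g)
pairs = v < 3
data = []
for i in pairs:
    if 18 >= g:
        data.append(16 - v)
if 25 > data:
    g = pairs[res]
    g = process(3) - 5 // g
for res in v:
    data = v < res
g = 25 >= pairs
g = g % 1
if data <= res:
    g = 7
else:
    v = g >= 14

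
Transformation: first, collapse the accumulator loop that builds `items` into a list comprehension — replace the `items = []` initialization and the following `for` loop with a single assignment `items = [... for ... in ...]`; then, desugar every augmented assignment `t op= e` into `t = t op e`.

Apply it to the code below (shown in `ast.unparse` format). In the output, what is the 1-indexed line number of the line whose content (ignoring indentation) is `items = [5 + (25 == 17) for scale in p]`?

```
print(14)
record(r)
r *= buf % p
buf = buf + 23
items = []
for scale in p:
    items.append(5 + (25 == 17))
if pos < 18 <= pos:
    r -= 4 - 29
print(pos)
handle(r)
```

5

Transformed code:
print(14)
record(r)
r = r * (buf % p)
buf = buf + 23
items = [5 + (25 == 17) for scale in p]
if pos < 18 <= pos:
    r = r - (4 - 29)
print(pos)
handle(r)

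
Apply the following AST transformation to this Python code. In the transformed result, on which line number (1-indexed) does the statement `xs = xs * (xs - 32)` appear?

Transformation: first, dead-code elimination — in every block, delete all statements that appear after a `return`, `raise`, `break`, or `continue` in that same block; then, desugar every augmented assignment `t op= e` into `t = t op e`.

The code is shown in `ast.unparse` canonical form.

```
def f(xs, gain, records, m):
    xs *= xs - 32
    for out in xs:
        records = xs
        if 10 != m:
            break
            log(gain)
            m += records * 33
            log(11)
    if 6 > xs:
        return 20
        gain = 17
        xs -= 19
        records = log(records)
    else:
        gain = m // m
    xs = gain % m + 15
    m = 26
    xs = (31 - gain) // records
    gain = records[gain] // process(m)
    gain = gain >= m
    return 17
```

Transformed code:
def f(xs, gain, records, m):
    xs = xs * (xs - 32)
    for out in xs:
        records = xs
        if 10 != m:
            break
    if 6 > xs:
        return 20
    else:
        gain = m // m
    xs = gain % m + 15
    m = 26
    xs = (31 - gain) // records
    gain = records[gain] // process(m)
    gain = gain >= m
    return 17

2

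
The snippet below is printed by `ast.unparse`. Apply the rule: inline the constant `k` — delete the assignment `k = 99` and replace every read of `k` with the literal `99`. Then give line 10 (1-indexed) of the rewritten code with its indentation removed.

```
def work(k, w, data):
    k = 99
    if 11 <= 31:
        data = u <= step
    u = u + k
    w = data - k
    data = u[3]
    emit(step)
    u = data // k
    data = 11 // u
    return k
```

Transformed code:
def work(k, w, data):
    if 11 <= 31:
        data = u <= step
    u = u + 99
    w = data - 99
    data = u[3]
    emit(step)
    u = data // 99
    data = 11 // u
    return 99

return 99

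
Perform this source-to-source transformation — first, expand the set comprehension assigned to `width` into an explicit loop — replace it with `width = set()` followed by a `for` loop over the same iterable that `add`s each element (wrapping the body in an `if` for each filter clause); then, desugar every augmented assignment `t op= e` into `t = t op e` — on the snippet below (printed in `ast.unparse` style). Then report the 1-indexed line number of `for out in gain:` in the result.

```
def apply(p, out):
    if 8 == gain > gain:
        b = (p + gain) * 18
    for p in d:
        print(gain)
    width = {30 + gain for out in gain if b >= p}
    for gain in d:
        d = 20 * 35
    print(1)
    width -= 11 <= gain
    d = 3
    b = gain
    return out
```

Transformed code:
def apply(p, out):
    if 8 == gain > gain:
        b = (p + gain) * 18
    for p in d:
        print(gain)
    width = set()
    for out in gain:
        if b >= p:
            width.add(30 + gain)
    for gain in d:
        d = 20 * 35
    print(1)
    width = width - (11 <= gain)
    d = 3
    b = gain
    return out

7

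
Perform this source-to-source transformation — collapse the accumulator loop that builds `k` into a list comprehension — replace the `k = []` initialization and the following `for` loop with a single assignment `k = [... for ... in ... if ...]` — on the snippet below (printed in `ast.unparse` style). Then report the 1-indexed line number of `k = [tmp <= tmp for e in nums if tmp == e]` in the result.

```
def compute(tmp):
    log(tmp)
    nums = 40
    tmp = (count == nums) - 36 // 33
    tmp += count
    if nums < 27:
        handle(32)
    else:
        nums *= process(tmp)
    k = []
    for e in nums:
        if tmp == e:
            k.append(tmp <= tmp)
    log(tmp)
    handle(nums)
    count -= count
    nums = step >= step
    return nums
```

Transformed code:
def compute(tmp):
    log(tmp)
    nums = 40
    tmp = (count == nums) - 36 // 33
    tmp += count
    if nums < 27:
        handle(32)
    else:
        nums *= process(tmp)
    k = [tmp <= tmp for e in nums if tmp == e]
    log(tmp)
    handle(nums)
    count -= count
    nums = step >= step
    return nums

10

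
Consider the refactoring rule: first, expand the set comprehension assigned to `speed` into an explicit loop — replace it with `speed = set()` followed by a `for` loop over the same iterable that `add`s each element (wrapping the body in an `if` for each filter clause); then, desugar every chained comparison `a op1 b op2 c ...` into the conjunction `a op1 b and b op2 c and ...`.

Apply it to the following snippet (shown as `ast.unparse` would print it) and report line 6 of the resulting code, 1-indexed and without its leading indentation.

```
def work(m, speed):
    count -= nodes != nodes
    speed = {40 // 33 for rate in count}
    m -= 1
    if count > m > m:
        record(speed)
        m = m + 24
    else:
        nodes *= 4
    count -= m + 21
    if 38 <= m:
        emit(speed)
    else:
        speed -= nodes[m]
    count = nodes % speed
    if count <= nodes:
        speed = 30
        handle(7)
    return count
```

Transformed code:
def work(m, speed):
    count -= nodes != nodes
    speed = set()
    for rate in count:
        speed.add(40 // 33)
    m -= 1
    if count > m and m > m:
        record(speed)
        m = m + 24
    else:
        nodes *= 4
    count -= m + 21
    if 38 <= m:
        emit(speed)
    else:
        speed -= nodes[m]
    count = nodes % speed
    if count <= nodes:
        speed = 30
        handle(7)
    return count

m -= 1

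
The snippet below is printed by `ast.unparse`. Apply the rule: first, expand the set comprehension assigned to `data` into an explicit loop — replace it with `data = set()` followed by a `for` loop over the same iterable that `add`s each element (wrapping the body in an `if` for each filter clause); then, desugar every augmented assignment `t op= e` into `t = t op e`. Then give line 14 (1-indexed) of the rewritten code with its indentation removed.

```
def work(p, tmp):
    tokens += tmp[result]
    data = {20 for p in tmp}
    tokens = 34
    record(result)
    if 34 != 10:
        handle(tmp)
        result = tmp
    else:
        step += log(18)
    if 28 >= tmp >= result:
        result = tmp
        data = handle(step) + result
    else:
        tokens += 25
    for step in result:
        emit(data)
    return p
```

result = tmp

Transformed code:
def work(p, tmp):
    tokens = tokens + tmp[result]
    data = set()
    for p in tmp:
        data.add(20)
    tokens = 34
    record(result)
    if 34 != 10:
        handle(tmp)
        result = tmp
    else:
        step = step + log(18)
    if 28 >= tmp >= result:
        result = tmp
        data = handle(step) + result
    else:
        tokens = tokens + 25
    for step in result:
        emit(data)
    return p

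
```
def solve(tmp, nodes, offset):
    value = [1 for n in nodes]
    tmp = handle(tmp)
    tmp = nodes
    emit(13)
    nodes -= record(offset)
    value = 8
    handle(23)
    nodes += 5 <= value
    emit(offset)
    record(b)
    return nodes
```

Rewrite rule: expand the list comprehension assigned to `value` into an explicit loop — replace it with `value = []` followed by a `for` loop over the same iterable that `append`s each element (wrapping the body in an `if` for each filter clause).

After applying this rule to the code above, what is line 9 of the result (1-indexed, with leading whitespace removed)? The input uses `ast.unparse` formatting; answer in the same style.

Transformed code:
def solve(tmp, nodes, offset):
    value = []
    for n in nodes:
        value.append(1)
    tmp = handle(tmp)
    tmp = nodes
    emit(13)
    nodes -= record(offset)
    value = 8
    handle(23)
    nodes += 5 <= value
    emit(offset)
    record(b)
    return nodes

value = 8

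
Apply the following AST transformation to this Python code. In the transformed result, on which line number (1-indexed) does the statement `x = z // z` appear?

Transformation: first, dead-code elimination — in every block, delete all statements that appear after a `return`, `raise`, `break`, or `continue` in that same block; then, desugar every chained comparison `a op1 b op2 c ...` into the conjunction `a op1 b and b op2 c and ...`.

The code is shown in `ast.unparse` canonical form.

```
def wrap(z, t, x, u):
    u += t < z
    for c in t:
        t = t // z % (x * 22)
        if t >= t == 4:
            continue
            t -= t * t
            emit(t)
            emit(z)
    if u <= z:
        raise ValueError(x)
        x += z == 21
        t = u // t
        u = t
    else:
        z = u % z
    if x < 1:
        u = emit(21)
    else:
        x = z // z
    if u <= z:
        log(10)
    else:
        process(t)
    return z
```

14

Transformed code:
def wrap(z, t, x, u):
    u += t < z
    for c in t:
        t = t // z % (x * 22)
        if t >= t and t == 4:
            continue
    if u <= z:
        raise ValueError(x)
    else:
        z = u % z
    if x < 1:
        u = emit(21)
    else:
        x = z // z
    if u <= z:
        log(10)
    else:
        process(t)
    return z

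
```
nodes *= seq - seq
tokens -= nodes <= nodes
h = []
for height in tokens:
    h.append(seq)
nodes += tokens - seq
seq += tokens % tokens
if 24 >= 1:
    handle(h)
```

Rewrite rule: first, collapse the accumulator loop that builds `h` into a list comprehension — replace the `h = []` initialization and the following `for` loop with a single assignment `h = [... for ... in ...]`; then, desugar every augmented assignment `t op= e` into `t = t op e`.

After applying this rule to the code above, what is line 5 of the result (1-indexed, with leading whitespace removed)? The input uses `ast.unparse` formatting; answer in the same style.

seq = seq + tokens % tokens

Transformed code:
nodes = nodes * (seq - seq)
tokens = tokens - (nodes <= nodes)
h = [seq for height in tokens]
nodes = nodes + (tokens - seq)
seq = seq + tokens % tokens
if 24 >= 1:
    handle(h)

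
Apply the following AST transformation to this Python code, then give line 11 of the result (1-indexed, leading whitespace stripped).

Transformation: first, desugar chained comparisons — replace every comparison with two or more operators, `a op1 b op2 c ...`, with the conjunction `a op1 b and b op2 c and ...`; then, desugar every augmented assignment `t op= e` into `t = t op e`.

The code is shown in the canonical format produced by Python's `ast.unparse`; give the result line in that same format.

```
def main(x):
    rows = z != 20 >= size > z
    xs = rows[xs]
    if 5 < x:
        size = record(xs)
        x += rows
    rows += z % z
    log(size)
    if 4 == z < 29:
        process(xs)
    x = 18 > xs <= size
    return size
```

x = 18 > xs and xs <= size

Transformed code:
def main(x):
    rows = z != 20 and 20 >= size and (size > z)
    xs = rows[xs]
    if 5 < x:
        size = record(xs)
        x = x + rows
    rows = rows + z % z
    log(size)
    if 4 == z and z < 29:
        process(xs)
    x = 18 > xs and xs <= size
    return size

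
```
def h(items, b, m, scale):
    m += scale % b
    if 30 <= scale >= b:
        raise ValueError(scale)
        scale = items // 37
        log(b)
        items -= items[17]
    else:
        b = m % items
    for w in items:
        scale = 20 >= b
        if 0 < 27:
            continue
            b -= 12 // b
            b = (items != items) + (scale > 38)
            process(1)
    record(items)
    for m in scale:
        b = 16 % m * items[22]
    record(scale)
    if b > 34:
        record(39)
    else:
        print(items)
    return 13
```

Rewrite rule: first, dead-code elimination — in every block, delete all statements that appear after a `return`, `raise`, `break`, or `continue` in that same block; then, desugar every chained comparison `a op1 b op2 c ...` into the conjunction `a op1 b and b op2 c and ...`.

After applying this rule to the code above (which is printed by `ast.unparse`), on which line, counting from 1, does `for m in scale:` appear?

12

Transformed code:
def h(items, b, m, scale):
    m += scale % b
    if 30 <= scale and scale >= b:
        raise ValueError(scale)
    else:
        b = m % items
    for w in items:
        scale = 20 >= b
        if 0 < 27:
            continue
    record(items)
    for m in scale:
        b = 16 % m * items[22]
    record(scale)
    if b > 34:
        record(39)
    else:
        print(items)
    return 13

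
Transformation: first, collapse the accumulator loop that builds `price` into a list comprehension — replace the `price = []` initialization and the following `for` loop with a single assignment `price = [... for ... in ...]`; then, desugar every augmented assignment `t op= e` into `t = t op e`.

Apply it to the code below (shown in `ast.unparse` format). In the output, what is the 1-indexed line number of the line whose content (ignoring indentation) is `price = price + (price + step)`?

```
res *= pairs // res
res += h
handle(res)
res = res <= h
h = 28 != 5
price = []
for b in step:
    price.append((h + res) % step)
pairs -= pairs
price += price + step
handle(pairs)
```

Transformed code:
res = res * (pairs // res)
res = res + h
handle(res)
res = res <= h
h = 28 != 5
price = [(h + res) % step for b in step]
pairs = pairs - pairs
price = price + (price + step)
handle(pairs)

8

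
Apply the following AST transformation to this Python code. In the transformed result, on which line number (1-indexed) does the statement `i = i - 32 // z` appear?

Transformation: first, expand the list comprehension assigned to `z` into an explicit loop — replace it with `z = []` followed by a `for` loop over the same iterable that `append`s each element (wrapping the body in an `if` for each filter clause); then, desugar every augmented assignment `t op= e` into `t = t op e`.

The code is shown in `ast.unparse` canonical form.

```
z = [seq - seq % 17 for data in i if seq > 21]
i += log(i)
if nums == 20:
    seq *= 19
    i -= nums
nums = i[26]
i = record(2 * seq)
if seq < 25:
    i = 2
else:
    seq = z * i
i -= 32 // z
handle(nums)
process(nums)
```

15

Transformed code:
z = []
for data in i:
    if seq > 21:
        z.append(seq - seq % 17)
i = i + log(i)
if nums == 20:
    seq = seq * 19
    i = i - nums
nums = i[26]
i = record(2 * seq)
if seq < 25:
    i = 2
else:
    seq = z * i
i = i - 32 // z
handle(nums)
process(nums)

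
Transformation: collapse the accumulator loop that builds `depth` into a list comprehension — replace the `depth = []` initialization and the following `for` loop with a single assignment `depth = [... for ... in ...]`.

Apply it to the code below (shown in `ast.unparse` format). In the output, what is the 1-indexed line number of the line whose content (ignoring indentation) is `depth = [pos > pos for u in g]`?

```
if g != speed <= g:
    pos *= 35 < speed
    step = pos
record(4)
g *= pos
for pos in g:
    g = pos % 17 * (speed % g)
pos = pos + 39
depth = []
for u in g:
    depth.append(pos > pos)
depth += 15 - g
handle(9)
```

Transformed code:
if g != speed <= g:
    pos *= 35 < speed
    step = pos
record(4)
g *= pos
for pos in g:
    g = pos % 17 * (speed % g)
pos = pos + 39
depth = [pos > pos for u in g]
depth += 15 - g
handle(9)

9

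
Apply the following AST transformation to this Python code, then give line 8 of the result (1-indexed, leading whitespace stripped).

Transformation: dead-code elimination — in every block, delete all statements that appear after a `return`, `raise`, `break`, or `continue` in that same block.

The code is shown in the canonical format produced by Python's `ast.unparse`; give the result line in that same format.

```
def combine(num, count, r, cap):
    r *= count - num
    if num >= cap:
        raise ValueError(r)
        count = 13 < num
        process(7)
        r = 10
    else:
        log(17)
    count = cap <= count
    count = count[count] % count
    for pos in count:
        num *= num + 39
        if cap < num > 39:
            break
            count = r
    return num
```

count = count[count] % count

Transformed code:
def combine(num, count, r, cap):
    r *= count - num
    if num >= cap:
        raise ValueError(r)
    else:
        log(17)
    count = cap <= count
    count = count[count] % count
    for pos in count:
        num *= num + 39
        if cap < num > 39:
            break
    return num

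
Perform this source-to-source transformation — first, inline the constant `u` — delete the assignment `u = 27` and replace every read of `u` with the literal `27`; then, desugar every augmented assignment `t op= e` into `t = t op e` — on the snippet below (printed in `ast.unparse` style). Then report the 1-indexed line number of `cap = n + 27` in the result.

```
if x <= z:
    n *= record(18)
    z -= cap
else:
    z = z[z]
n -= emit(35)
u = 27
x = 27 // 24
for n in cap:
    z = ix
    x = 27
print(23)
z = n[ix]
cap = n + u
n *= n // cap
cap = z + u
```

13

Transformed code:
if x <= z:
    n = n * record(18)
    z = z - cap
else:
    z = z[z]
n = n - emit(35)
x = 27 // 24
for n in cap:
    z = ix
    x = 27
print(23)
z = n[ix]
cap = n + 27
n = n * (n // cap)
cap = z + 27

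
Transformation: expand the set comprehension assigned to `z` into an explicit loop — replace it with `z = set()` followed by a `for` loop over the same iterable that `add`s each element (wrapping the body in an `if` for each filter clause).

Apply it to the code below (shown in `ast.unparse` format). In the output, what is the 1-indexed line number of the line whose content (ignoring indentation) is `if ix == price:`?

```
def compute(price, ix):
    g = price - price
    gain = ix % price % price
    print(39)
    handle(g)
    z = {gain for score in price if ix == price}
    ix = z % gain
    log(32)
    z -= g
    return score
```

8

Transformed code:
def compute(price, ix):
    g = price - price
    gain = ix % price % price
    print(39)
    handle(g)
    z = set()
    for score in price:
        if ix == price:
            z.add(gain)
    ix = z % gain
    log(32)
    z -= g
    return score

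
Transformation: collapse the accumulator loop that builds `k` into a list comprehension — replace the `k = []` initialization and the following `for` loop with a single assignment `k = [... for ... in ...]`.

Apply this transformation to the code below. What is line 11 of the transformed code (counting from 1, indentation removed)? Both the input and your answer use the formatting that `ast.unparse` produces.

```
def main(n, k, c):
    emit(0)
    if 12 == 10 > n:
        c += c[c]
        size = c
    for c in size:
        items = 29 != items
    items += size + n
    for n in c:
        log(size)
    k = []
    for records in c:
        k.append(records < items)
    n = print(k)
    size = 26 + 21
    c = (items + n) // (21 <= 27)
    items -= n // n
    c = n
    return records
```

Transformed code:
def main(n, k, c):
    emit(0)
    if 12 == 10 > n:
        c += c[c]
        size = c
    for c in size:
        items = 29 != items
    items += size + n
    for n in c:
        log(size)
    k = [records < items for records in c]
    n = print(k)
    size = 26 + 21
    c = (items + n) // (21 <= 27)
    items -= n // n
    c = n
    return records

k = [records < items for records in c]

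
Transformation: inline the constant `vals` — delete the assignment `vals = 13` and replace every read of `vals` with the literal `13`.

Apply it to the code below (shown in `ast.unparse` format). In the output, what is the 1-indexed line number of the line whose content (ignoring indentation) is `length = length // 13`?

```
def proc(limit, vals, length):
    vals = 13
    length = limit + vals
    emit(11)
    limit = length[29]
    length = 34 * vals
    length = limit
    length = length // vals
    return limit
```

7

Transformed code:
def proc(limit, vals, length):
    length = limit + 13
    emit(11)
    limit = length[29]
    length = 34 * 13
    length = limit
    length = length // 13
    return limit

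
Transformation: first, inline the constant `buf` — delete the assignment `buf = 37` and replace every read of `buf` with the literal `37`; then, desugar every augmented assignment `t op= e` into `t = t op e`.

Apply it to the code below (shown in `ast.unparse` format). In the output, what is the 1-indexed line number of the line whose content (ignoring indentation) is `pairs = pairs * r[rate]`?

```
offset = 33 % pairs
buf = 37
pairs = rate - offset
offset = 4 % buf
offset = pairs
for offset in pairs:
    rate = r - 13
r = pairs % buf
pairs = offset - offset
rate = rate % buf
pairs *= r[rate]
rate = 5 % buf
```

Transformed code:
offset = 33 % pairs
pairs = rate - offset
offset = 4 % 37
offset = pairs
for offset in pairs:
    rate = r - 13
r = pairs % 37
pairs = offset - offset
rate = rate % 37
pairs = pairs * r[rate]
rate = 5 % 37

10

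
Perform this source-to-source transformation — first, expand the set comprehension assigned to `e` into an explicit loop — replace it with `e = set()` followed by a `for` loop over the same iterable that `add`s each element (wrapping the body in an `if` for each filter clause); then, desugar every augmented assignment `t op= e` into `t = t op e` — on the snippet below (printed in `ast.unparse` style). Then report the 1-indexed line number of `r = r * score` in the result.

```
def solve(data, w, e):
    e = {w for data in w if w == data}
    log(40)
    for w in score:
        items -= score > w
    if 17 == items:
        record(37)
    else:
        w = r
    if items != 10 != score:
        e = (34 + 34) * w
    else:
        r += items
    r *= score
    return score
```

Transformed code:
def solve(data, w, e):
    e = set()
    for data in w:
        if w == data:
            e.add(w)
    log(40)
    for w in score:
        items = items - (score > w)
    if 17 == items:
        record(37)
    else:
        w = r
    if items != 10 != score:
        e = (34 + 34) * w
    else:
        r = r + items
    r = r * score
    return score

17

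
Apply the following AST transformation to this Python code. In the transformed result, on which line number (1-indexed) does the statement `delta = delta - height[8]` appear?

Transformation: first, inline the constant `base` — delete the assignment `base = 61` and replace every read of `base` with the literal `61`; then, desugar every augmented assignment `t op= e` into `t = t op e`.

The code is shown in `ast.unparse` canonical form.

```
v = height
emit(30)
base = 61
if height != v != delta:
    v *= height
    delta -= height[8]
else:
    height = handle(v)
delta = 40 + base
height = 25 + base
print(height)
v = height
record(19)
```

5

Transformed code:
v = height
emit(30)
if height != v != delta:
    v = v * height
    delta = delta - height[8]
else:
    height = handle(v)
delta = 40 + 61
height = 25 + 61
print(height)
v = height
record(19)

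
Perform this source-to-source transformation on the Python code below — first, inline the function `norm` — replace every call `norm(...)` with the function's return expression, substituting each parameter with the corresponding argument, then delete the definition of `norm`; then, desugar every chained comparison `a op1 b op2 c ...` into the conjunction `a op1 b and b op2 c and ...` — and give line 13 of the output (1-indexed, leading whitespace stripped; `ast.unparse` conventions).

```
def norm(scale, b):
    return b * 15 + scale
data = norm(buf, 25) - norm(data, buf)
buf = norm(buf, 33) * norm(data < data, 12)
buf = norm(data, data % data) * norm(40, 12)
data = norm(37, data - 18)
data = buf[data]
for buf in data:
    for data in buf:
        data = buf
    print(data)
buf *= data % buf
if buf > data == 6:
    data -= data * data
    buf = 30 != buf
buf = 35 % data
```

Transformed code:
data = 25 * 15 + buf - (buf * 15 + data)
buf = (33 * 15 + buf) * (12 * 15 + (data < data))
buf = (data % data * 15 + data) * (12 * 15 + 40)
data = (data - 18) * 15 + 37
data = buf[data]
for buf in data:
    for data in buf:
        data = buf
    print(data)
buf *= data % buf
if buf > data and data == 6:
    data -= data * data
    buf = 30 != buf
buf = 35 % data

buf = 30 != buf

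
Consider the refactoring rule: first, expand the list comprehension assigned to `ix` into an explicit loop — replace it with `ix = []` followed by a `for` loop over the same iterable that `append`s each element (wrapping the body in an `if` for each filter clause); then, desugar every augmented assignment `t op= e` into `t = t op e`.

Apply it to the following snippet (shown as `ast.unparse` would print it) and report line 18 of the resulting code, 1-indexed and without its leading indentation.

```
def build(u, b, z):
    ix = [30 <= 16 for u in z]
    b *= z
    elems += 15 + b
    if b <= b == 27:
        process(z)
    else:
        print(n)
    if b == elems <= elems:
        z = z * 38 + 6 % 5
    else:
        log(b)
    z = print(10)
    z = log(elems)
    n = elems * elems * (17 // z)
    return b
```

return b

Transformed code:
def build(u, b, z):
    ix = []
    for u in z:
        ix.append(30 <= 16)
    b = b * z
    elems = elems + (15 + b)
    if b <= b == 27:
        process(z)
    else:
        print(n)
    if b == elems <= elems:
        z = z * 38 + 6 % 5
    else:
        log(b)
    z = print(10)
    z = log(elems)
    n = elems * elems * (17 // z)
    return b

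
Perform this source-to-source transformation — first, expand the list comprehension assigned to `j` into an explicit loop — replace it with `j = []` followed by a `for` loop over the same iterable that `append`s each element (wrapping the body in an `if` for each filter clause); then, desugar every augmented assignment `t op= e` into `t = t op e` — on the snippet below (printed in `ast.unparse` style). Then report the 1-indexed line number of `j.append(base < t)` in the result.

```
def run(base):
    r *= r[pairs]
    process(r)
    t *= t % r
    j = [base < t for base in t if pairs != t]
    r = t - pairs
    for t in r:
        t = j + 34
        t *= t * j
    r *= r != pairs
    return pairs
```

8

Transformed code:
def run(base):
    r = r * r[pairs]
    process(r)
    t = t * (t % r)
    j = []
    for base in t:
        if pairs != t:
            j.append(base < t)
    r = t - pairs
    for t in r:
        t = j + 34
        t = t * (t * j)
    r = r * (r != pairs)
    return pairs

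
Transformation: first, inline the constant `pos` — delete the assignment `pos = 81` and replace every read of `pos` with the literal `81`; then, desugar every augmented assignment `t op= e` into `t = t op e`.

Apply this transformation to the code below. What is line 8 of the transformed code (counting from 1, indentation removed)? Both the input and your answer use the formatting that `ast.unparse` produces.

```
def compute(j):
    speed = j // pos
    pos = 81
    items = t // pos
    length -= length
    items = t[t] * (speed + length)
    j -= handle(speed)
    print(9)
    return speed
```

Transformed code:
def compute(j):
    speed = j // 81
    items = t // 81
    length = length - length
    items = t[t] * (speed + length)
    j = j - handle(speed)
    print(9)
    return speed

return speed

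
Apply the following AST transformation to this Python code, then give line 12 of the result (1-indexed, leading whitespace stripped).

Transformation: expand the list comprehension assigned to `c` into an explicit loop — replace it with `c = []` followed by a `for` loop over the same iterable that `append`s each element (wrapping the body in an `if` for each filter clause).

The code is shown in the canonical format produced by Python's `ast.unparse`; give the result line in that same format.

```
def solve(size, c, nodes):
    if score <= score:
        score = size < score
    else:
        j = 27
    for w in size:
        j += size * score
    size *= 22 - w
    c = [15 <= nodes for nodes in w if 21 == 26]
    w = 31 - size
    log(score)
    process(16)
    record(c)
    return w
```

c.append(15 <= nodes)

Transformed code:
def solve(size, c, nodes):
    if score <= score:
        score = size < score
    else:
        j = 27
    for w in size:
        j += size * score
    size *= 22 - w
    c = []
    for nodes in w:
        if 21 == 26:
            c.append(15 <= nodes)
    w = 31 - size
    log(score)
    process(16)
    record(c)
    return w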